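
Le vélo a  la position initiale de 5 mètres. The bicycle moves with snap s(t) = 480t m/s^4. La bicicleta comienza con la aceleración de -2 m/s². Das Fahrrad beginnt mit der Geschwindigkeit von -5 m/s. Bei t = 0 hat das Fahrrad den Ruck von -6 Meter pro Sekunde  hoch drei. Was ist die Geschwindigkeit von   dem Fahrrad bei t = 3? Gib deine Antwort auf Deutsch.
Wir müssen die Stammfunktion unserer Gleichung für den Snap s(t) = 480·t 3-mal finden. Mit ∫s(t)dt und Anwendung von j(0) = -6, finden wir j(t) = 240·t^2 - 6. Mit ∫j(t)dt und Anwendung von a(0) = -2, finden wir a(t) = 80·t^3 - 6·t - 2. Die Stammfunktion von der Beschleunigung, mit v(0) = -5, ergibt die Geschwindigkeit: v(t) = 20·t^4 - 3·t^2 - 2·t - 5. Mit v(t) = 20·t^4 - 3·t^2 - 2·t - 5 und Einsetzen von t = 3, finden wir v = 1582.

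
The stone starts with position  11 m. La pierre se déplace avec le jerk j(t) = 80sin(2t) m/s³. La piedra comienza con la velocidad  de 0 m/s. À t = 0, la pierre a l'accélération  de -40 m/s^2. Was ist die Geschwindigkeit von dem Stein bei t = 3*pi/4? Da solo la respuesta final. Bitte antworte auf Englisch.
The answer is 20.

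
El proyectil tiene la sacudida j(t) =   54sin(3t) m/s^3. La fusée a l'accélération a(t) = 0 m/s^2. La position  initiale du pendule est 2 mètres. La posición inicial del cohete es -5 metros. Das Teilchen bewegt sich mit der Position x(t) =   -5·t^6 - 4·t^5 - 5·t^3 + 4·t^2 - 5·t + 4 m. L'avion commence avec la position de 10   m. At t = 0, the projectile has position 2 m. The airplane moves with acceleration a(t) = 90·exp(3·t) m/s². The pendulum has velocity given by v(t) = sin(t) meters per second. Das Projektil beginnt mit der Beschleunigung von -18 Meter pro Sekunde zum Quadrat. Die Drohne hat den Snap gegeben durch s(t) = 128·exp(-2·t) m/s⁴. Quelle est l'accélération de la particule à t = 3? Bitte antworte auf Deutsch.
Wir müssen unsere Gleichung für die Position x(t) = -5·t^6 - 4·t^5 - 5·t^3 + 4·t^2 - 5·t + 4 2-mal ableiten. Mit d/dt von x(t) finden wir v(t) = -30·t^5 - 20·t^4 - 15·t^2 + 8·t - 5. Die Ableitung von der Geschwindigkeit ergibt die Beschleunigung: a(t) = -150·t^4 - 80·t^3 - 30·t + 8. Mit a(t) = -150·t^4 - 80·t^3 - 30·t + 8 und Einsetzen von t = 3, finden wir a = -14392.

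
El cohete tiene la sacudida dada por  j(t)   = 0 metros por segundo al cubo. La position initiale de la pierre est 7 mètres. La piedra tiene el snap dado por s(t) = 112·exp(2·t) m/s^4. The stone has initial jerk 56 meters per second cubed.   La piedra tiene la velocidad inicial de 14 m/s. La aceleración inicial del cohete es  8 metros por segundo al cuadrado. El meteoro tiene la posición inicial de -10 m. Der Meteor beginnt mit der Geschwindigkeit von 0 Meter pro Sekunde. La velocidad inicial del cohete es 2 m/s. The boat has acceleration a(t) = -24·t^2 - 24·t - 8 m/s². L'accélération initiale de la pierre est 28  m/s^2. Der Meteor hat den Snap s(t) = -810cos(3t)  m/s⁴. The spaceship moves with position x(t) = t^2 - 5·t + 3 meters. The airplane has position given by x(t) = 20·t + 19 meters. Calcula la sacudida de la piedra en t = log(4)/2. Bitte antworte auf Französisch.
Nous devons trouver l'intégrale de notre équation du snap s(t) = 112·exp(2·t) 1 fois. En prenant ∫s(t)dt et en appliquant j(0) = 56, nous trouvons j(t) = 56·exp(2·t). En utilisant j(t) = 56·exp(2·t) et en substituant t = log(4)/2, nous trouvons j = 224.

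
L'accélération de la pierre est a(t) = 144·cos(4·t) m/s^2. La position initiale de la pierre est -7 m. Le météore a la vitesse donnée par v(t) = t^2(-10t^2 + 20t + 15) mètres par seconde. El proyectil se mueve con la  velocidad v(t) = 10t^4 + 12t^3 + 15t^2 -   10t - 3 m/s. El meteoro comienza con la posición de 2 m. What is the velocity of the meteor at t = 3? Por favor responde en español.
De la ecuación de la velocidad v(t) = t^2·(-10·t^2 + 20·t + 15), sustituimos t = 3 para obtener v = -135.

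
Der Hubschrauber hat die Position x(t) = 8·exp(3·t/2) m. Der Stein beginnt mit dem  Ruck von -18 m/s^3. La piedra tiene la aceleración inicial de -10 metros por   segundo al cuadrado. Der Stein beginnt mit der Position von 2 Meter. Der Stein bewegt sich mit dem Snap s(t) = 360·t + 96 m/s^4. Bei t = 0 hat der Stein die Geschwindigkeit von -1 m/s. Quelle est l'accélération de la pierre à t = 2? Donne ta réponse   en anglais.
Starting from snap s(t) = 360·t + 96, we take 2 integrals. Taking ∫s(t)dt and applying j(0) = -18, we find j(t) = 180·t^2 + 96·t - 18. The antiderivative of jerk is acceleration. Using a(0) = -10, we get a(t) = 60·t^3 + 48·t^2 - 18·t - 10. We have acceleration a(t) = 60·t^3 + 48·t^2 - 18·t - 10. Substituting t = 2: a(2) = 626.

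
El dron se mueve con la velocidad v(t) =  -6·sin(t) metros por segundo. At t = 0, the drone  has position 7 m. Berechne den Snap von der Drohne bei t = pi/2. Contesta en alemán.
Um dies zu lösen, müssen wir 3 Ableitungen unserer Gleichung für die Geschwindigkeit v(t) = -6·sin(t) nehmen. Durch Ableiten von der Geschwindigkeit erhalten wir die Beschleunigung: a(t) = -6·cos(t). Durch Ableiten von der Beschleunigung erhalten wir den Ruck: j(t) = 6·sin(t). Mit d/dt von j(t) finden wir s(t) = 6·cos(t). Mit s(t) = 6·cos(t) und Einsetzen von t = pi/2, finden wir s = 0.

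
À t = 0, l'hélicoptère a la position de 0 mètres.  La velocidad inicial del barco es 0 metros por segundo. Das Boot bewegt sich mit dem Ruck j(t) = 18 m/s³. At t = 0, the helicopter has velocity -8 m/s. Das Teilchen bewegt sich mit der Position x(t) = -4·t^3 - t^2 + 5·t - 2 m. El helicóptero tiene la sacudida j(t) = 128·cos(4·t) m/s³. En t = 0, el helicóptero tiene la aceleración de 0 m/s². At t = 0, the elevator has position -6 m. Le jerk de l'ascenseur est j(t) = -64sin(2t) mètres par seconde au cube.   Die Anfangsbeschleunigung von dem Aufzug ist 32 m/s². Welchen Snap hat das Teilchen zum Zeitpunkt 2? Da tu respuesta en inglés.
We must differentiate our position equation x(t) = -4·t^3 - t^2 + 5·t - 2 4 times. Taking d/dt of x(t), we find v(t) = -12·t^2 - 2·t + 5. Differentiating velocity, we get acceleration: a(t) = -24·t - 2. The derivative of acceleration gives jerk: j(t) = -24. Taking d/dt of j(t), we find s(t) = 0. From the given snap equation s(t) = 0, we substitute t = 2 to get s = 0.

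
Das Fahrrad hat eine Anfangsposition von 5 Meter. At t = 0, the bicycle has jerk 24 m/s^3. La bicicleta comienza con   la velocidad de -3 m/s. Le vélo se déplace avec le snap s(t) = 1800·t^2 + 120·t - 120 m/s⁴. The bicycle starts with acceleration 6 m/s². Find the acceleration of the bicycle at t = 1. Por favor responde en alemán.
Um dies zu lösen, müssen wir 2 Integrale unserer Gleichung für den Snap s(t) = 1800·t^2 + 120·t - 120 finden. Die Stammfunktion von dem Snap, mit j(0) = 24, ergibt den Ruck: j(t) = 600·t^3 + 60·t^2 - 120·t + 24. Das Integral von dem Ruck ist die Beschleunigung. Mit a(0) = 6 erhalten wir a(t) = 150·t^4 + 20·t^3 - 60·t^2 + 24·t + 6. Aus der Gleichung für die Beschleunigung a(t) = 150·t^4 + 20·t^3 - 60·t^2 + 24·t + 6, setzen wir t = 1 ein und erhalten a = 140.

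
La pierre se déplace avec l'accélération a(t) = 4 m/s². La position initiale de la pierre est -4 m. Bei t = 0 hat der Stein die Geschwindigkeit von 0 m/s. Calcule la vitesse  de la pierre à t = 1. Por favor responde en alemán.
Ausgehend von der Beschleunigung a(t) = 4, nehmen wir 1 Stammfunktion. Die Stammfunktion von der Beschleunigung ist die Geschwindigkeit. Mit v(0) = 0 erhalten wir v(t) = 4·t. Mit v(t) = 4·t und Einsetzen von t = 1, finden wir v = 4.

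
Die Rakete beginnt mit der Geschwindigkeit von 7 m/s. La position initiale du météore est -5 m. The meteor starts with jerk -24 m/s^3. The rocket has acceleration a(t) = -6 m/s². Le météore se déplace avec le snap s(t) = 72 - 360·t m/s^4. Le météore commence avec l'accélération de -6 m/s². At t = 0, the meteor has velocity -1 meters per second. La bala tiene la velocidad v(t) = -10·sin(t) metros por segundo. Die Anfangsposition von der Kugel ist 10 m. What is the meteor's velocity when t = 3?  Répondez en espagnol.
Partiendo del snap s(t) = 72 - 360·t, tomamos 3 integrales. La integral del snap es la sacudida. Usando j(0) = -24, obtenemos j(t) = -180·t^2 + 72·t - 24. Tomando ∫j(t)dt y aplicando a(0) = -6, encontramos a(t) = -60·t^3 + 36·t^2 - 24·t - 6. Tomando ∫a(t)dt y aplicando v(0) = -1, encontramos v(t) = -15·t^4 + 12·t^3 - 12·t^2 - 6·t - 1. Tenemos la velocidad v(t) = -15·t^4 + 12·t^3 - 12·t^2 - 6·t - 1. Sustituyendo t = 3: v(3) = -1018.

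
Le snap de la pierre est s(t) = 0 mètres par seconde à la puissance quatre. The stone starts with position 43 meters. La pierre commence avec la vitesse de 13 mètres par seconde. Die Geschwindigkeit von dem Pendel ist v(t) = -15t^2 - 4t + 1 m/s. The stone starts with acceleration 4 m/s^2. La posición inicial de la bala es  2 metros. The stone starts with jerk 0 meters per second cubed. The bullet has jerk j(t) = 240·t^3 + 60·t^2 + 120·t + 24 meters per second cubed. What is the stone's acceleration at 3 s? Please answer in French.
Nous devons trouver la primitive de notre équation du snap s(t) = 0 2 fois. La primitive du snap, avec j(0) = 0, donne le jerk: j(t) = 0. En prenant ∫j(t)dt et en appliquant a(0) = 4, nous trouvons a(t) = 4. Nous avons l'accélération a(t) = 4. En substituant t = 3: a(3) = 4.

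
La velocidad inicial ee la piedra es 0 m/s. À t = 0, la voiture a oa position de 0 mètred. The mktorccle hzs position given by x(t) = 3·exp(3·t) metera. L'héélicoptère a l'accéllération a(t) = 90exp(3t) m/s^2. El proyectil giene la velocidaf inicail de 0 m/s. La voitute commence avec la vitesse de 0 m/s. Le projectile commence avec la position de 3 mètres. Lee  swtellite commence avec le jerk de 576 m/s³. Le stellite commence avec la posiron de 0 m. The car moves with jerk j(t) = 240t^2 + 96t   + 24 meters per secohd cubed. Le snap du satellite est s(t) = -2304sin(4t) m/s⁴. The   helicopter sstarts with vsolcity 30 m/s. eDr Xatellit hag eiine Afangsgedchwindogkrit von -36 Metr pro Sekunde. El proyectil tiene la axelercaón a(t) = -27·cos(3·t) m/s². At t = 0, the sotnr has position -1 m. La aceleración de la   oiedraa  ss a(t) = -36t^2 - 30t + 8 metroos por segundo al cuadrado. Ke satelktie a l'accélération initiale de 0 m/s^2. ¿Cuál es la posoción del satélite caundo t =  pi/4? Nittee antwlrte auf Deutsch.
Wir müssen unsere Gleichung für den Snap s(t) = -2304·sin(4·t) 4-mal integrieren. Durch Integration von dem Snap und Verwendung der Anfangsbedingung j(0) = 576, erhalten wir j(t) = 576·cos(4·t). Die Stammfunktion von dem Ruck ist die Beschleunigung. Mit a(0) = 0 erhalten wir a(t) = 144·sin(4·t). Die Stammfunktion von der Beschleunigung, mit v(0) = -36, ergibt die Geschwindigkeit: v(t) = -36·cos(4·t). Das Integral von der Geschwindigkeit, mit x(0) = 0, ergibt die Position: x(t) = -9·sin(4·t). Aus der Gleichung für die Position x(t) = -9·sin(4·t), setzen wir t = pi/4 ein und erhalten x = 0.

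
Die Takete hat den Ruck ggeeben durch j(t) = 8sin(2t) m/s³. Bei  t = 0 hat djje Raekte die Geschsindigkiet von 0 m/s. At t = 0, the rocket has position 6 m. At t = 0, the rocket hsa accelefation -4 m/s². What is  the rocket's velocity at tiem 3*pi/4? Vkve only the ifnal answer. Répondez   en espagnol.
La respuesta es 2.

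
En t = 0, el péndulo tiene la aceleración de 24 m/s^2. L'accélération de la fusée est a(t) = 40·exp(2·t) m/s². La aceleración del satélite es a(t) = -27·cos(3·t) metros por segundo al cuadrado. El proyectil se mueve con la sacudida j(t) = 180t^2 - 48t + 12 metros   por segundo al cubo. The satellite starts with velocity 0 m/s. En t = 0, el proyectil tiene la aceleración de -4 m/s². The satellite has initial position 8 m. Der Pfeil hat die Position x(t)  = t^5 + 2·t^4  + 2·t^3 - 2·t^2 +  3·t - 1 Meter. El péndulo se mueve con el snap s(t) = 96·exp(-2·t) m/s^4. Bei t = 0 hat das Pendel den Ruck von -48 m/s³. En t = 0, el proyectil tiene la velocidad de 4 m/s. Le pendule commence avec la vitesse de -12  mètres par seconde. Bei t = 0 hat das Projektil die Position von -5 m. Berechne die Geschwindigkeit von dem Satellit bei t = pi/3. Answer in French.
Nous devons trouver l'intégrale de notre équation de l'accélération a(t) = -27·cos(3·t) 1 fois. La primitive de l'accélération est la vitesse. En utilisant v(0) = 0, nous obtenons v(t) = -9·sin(3·t). De l'équation de la vitesse v(t) = -9·sin(3·t), nous substituons t = pi/3 pour obtenir v = 0.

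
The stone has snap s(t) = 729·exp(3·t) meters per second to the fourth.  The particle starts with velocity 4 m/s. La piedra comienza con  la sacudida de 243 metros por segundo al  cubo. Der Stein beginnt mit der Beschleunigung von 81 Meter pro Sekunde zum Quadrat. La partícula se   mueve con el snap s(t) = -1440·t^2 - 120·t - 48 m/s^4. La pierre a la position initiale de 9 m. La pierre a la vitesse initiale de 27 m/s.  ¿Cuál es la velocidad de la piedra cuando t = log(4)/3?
Partiendo del snap s(t) = 729·exp(3·t), tomamos 3 antiderivadas. La integral del snap, con j(0) = 243, da la sacudida: j(t) = 243·exp(3·t). La antiderivada de la sacudida es la aceleración. Usando a(0) = 81, obtenemos a(t) = 81·exp(3·t). La integral de la aceleración, con v(0) = 27, da la velocidad: v(t) = 27·exp(3·t). Tenemos la velocidad v(t) = 27·exp(3·t). Sustituyendo t = log(4)/3: v(log(4)/3) = 108.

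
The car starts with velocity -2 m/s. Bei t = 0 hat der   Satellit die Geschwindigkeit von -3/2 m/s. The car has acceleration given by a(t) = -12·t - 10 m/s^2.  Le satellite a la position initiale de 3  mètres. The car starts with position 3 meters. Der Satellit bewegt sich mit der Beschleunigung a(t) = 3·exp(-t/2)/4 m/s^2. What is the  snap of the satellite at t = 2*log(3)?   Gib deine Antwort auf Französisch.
Nous devons dériver notre équation de l'accélération a(t) = 3·exp(-t/2)/4 2 fois. En prenant d/dt de a(t), nous trouvons j(t) = -3·exp(-t/2)/8. En prenant d/dt de j(t), nous trouvons s(t) = 3·exp(-t/2)/16. De l'équation du snap s(t) = 3·exp(-t/2)/16, nous substituons t = 2*log(3) pour obtenir s = 1/16.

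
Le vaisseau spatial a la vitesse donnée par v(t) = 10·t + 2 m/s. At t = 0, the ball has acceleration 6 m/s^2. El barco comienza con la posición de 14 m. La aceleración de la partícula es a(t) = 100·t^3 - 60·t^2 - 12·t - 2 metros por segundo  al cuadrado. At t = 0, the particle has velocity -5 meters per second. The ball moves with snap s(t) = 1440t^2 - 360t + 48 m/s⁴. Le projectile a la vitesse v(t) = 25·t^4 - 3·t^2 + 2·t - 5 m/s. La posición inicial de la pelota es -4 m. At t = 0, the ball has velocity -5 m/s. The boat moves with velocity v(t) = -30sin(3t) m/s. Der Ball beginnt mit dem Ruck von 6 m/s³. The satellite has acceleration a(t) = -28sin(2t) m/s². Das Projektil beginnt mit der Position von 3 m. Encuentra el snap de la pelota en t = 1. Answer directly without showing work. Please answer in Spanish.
La respuesta es 1128.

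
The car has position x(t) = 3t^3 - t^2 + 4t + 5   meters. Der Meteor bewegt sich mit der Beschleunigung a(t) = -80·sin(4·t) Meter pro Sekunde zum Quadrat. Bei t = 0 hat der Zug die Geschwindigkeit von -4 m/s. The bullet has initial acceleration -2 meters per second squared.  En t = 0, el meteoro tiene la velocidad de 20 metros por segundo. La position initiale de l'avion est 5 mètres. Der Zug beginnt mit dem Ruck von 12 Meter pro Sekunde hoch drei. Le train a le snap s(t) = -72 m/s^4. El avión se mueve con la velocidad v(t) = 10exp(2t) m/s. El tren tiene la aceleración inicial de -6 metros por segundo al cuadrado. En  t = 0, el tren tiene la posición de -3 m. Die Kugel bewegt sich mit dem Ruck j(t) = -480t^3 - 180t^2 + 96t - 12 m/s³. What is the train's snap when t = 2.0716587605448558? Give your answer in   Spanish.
De la ecuación del snap s(t) = -72, sustituimos t = 2.0716587605448558 para obtener s = -72.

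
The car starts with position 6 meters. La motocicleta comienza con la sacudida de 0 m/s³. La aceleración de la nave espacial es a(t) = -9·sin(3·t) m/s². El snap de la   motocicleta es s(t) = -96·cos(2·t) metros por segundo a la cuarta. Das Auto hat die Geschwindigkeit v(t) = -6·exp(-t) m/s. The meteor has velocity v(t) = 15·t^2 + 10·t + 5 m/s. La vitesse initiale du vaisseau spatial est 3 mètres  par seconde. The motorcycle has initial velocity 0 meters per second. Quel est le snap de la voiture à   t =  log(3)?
Pour résoudre ceci, nous devons prendre 3 dérivées de notre équation de la vitesse v(t) = -6·exp(-t). La dérivée de la vitesse donne l'accélération: a(t) = 6·exp(-t). En dérivant l'accélération, nous obtenons le jerk: j(t) = -6·exp(-t). La dérivée du jerk donne le snap: s(t) = 6·exp(-t). En utilisant s(t) = 6·exp(-t) et en substituant t = log(3), nous trouvons s = 2.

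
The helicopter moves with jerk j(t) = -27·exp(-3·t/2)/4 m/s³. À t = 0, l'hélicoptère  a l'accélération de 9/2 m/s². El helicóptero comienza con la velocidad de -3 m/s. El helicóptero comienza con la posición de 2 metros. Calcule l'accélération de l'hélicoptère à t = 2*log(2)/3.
Nous devons trouver la primitive de notre équation du jerk j(t) = -27·exp(-3·t/2)/4 1 fois. L'intégrale du jerk, avec a(0) = 9/2, donne l'accélération: a(t) = 9·exp(-3·t/2)/2. En utilisant a(t) = 9·exp(-3·t/2)/2 et en substituant t = 2*log(2)/3, nous trouvons a = 9/4.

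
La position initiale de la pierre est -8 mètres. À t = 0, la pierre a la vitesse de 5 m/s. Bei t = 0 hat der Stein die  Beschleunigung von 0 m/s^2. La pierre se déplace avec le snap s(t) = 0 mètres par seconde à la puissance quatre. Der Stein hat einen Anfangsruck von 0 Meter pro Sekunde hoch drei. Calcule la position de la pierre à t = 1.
En partant du snap s(t) = 0, nous prenons 4 intégrales. La primitive du snap, avec j(0) = 0, donne le jerk: j(t) = 0. En intégrant le jerk et en utilisant la condition initiale a(0) = 0, nous obtenons a(t) = 0. En intégrant l'accélération et en utilisant la condition initiale v(0) = 5, nous obtenons v(t) = 5. L'intégrale de la vitesse est la position. En utilisant x(0) = -8, nous obtenons x(t) = 5·t - 8. De l'équation de la position x(t) = 5·t - 8, nous substituons t = 1 pour obtenir x = -3.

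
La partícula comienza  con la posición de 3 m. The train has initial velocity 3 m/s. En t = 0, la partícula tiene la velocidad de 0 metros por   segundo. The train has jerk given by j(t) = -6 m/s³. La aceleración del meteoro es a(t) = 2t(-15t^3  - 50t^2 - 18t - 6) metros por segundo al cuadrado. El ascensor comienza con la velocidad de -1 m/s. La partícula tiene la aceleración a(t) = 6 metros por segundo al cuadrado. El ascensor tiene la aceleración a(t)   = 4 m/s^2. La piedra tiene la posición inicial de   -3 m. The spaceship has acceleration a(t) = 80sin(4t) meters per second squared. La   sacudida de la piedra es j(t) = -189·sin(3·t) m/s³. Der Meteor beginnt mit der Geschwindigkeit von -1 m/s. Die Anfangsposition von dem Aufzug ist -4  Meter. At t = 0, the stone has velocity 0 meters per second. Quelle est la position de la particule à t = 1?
Pour résoudre ceci, nous devons prendre 2 primitives de notre équation de l'accélération a(t) = 6. En intégrant l'accélération et en utilisant la condition initiale v(0) = 0, nous obtenons v(t) = 6·t. L'intégrale de la vitesse est la position. En utilisant x(0) = 3, nous obtenons x(t) = 3·t^2 + 3. Nous avons la position x(t) = 3·t^2 + 3. En substituant t = 1: x(1) = 6.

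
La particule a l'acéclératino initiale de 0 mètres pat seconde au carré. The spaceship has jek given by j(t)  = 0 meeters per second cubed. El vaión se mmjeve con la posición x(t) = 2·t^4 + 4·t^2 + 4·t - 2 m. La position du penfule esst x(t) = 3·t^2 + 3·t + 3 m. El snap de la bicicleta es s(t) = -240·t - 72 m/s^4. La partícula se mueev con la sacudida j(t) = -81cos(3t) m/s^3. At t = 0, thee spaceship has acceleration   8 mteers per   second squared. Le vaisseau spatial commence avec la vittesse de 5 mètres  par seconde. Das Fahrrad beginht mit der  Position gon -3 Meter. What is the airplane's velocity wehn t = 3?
We must differentiate our position equation x(t) = 2·t^4 + 4·t^2 + 4·t - 2 1 time. Taking d/dt of x(t), we find v(t) = 8·t^3 + 8·t + 4. Using v(t) = 8·t^3 + 8·t + 4 and substituting t = 3, we find v = 244.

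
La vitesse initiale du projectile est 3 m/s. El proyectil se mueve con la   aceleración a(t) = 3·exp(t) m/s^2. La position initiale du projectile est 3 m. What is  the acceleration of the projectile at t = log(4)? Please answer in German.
Mit a(t) = 3·exp(t) und Einsetzen von t = log(4), finden wir a = 12.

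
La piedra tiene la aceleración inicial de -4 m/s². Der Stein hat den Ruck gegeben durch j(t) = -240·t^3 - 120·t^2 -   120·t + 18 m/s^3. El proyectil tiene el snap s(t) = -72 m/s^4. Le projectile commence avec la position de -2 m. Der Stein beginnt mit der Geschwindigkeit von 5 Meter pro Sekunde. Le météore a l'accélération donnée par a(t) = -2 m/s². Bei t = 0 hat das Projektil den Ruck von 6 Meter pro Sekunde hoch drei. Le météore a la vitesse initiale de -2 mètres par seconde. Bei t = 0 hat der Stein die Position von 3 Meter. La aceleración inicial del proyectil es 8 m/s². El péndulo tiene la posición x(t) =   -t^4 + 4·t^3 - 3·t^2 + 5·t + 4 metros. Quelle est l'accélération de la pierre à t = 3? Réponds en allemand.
Um dies zu lösen, müssen wir 1 Integral unserer Gleichung für den Ruck j(t) = -240·t^3 - 120·t^2 - 120·t + 18 finden. Das Integral von dem Ruck, mit a(0) = -4, ergibt die Beschleunigung: a(t) = -60·t^4 - 40·t^3 - 60·t^2 + 18·t - 4. Wir haben die Beschleunigung a(t) = -60·t^4 - 40·t^3 - 60·t^2 + 18·t - 4. Durch Einsetzen von t = 3: a(3) = -6430.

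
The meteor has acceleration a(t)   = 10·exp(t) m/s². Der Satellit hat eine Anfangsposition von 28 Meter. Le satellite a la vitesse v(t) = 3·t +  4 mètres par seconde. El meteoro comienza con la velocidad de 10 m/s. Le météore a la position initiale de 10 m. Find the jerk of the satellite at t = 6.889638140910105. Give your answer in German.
Wir müssen unsere Gleichung für die Geschwindigkeit v(t) = 3·t + 4 2-mal ableiten. Mit d/dt von v(t) finden wir a(t) = 3. Durch Ableiten von der Beschleunigung erhalten wir den Ruck: j(t) = 0. Aus der Gleichung für den Ruck j(t) = 0, setzen wir t = 6.889638140910105 ein und erhalten j = 0.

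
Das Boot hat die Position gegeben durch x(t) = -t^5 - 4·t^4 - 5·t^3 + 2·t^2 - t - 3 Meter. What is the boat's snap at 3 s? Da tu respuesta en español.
Para resolver esto, necesitamos tomar 4 derivadas de nuestra ecuación de la posición x(t) = -t^5 - 4·t^4 - 5·t^3 + 2·t^2 - t - 3. Tomando d/dt de x(t), encontramos v(t) = -5·t^4 - 16·t^3 - 15·t^2 + 4·t - 1. Tomando d/dt de v(t), encontramos a(t) = -20·t^3 - 48·t^2 - 30·t + 4. La derivada de la aceleración da la sacudida: j(t) = -60·t^2 - 96·t - 30. Tomando d/dt de j(t), encontramos s(t) = -120·t - 96. De la ecuación del snap s(t) = -120·t - 96, sustituimos t = 3 para obtener s = -456.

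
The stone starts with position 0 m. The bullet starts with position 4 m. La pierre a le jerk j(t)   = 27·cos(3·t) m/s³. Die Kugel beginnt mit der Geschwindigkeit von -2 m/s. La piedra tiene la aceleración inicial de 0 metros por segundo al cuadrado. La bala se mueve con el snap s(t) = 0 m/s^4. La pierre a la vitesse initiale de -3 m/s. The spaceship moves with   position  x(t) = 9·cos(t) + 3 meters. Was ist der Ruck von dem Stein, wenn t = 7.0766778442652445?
Mit j(t) = 27·cos(3·t) und Einsetzen von t = 7.0766778442652445, finden wir j = -19.5498193605348.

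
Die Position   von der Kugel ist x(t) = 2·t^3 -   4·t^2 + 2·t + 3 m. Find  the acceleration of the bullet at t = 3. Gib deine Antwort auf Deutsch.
Ausgehend von der Position x(t) = 2·t^3 - 4·t^2 + 2·t + 3, nehmen wir 2 Ableitungen. Durch Ableiten von der Position erhalten wir die Geschwindigkeit: v(t) = 6·t^2 - 8·t + 2. Die Ableitung von der Geschwindigkeit ergibt die Beschleunigung: a(t) = 12·t - 8. Mit a(t) = 12·t - 8 und Einsetzen von t = 3, finden wir a = 28.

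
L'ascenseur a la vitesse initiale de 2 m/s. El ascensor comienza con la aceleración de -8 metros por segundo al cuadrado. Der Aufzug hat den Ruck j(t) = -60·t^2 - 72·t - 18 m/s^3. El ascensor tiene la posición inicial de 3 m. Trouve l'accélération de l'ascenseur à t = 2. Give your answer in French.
En partant du jerk j(t) = -60·t^2 - 72·t - 18, nous prenons 1 intégrale. L'intégrale du jerk est l'accélération. En utilisant a(0) = -8, nous obtenons a(t) = -20·t^3 - 36·t^2 - 18·t - 8. De l'équation de l'accélération a(t) = -20·t^3 - 36·t^2 - 18·t - 8, nous substituons t = 2 pour obtenir a = -348.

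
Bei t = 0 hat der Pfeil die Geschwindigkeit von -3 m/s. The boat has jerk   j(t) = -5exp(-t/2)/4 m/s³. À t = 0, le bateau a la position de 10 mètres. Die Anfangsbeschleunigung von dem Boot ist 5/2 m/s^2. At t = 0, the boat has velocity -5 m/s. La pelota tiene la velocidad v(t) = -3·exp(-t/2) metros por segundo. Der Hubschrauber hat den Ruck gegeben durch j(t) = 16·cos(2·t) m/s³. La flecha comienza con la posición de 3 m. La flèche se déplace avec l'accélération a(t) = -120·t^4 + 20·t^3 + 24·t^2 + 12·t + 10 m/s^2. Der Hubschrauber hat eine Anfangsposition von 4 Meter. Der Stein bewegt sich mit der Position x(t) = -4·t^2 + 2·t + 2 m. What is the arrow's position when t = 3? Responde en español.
Partiendo de la aceleración a(t) = -120·t^4 + 20·t^3 + 24·t^2 + 12·t + 10, tomamos 2 integrales. La integral de la aceleración, con v(0) = -3, da la velocidad: v(t) = -24·t^5 + 5·t^4 + 8·t^3 + 6·t^2 + 10·t - 3. Tomando ∫v(t)dt y aplicando x(0) = 3, encontramos x(t) = -4·t^6 + t^5 + 2·t^4 + 2·t^3 + 5·t^2 - 3·t + 3. Tenemos la posición x(t) = -4·t^6 + t^5 + 2·t^4 + 2·t^3 + 5·t^2 - 3·t + 3. Sustituyendo t = 3: x(3) = -2418.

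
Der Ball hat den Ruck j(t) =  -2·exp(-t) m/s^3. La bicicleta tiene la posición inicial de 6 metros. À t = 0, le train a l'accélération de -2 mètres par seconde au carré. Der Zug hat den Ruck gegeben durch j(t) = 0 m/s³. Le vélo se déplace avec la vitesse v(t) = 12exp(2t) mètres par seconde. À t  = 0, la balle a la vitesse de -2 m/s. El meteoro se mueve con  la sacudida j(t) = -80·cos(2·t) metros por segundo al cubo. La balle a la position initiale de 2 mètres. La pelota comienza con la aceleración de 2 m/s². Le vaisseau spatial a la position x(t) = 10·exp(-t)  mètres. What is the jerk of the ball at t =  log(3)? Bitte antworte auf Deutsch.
Wir haben den Ruck j(t) = -2·exp(-t). Durch Einsetzen von t = log(3): j(log(3)) = -2/3.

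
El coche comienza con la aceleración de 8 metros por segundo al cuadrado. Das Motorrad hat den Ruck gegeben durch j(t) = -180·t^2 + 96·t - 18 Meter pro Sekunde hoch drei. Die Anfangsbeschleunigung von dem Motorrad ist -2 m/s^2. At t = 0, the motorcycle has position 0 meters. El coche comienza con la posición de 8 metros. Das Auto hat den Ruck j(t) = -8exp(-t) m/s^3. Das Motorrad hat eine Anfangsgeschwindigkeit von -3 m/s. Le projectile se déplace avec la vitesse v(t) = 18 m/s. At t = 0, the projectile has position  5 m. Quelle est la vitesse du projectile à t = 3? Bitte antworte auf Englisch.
Using v(t) = 18 and substituting t = 3, we find v = 18.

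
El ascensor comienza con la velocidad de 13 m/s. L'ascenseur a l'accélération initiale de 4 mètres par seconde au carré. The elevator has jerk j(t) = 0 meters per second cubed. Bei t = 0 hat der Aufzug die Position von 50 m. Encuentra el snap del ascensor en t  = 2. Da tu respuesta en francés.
En partant du jerk j(t) = 0, nous prenons 1 dérivée. La dérivée du jerk donne le snap: s(t) = 0. De l'équation du snap s(t) = 0, nous substituons t = 2 pour obtenir s = 0.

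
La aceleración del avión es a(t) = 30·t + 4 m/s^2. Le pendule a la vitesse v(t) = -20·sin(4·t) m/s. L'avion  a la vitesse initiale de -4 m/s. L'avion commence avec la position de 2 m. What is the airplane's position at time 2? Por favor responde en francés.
Pour résoudre ceci, nous devons prendre 2 intégrales de notre équation de l'accélération a(t) = 30·t + 4. La primitive de l'accélération, avec v(0) = -4, donne la vitesse: v(t) = 15·t^2 + 4·t - 4. La primitive de la vitesse est la position. En utilisant x(0) = 2, nous obtenons x(t) = 5·t^3 + 2·t^2 - 4·t + 2. En utilisant x(t) = 5·t^3 + 2·t^2 - 4·t + 2 et en substituant t = 2, nous trouvons x = 42.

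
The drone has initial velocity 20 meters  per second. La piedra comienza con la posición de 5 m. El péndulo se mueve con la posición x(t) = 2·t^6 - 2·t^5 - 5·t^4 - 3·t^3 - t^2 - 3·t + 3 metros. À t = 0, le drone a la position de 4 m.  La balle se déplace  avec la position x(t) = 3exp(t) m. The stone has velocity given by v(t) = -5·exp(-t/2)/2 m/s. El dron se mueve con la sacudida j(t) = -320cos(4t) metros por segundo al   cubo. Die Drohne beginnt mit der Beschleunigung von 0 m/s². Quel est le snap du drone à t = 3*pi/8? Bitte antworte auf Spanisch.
Partiendo de la sacudida j(t) = -320·cos(4·t), tomamos 1 derivada. Derivando la sacudida, obtenemos el snap: s(t) = 1280·sin(4·t). Usando s(t) = 1280·sin(4·t) y sustituyendo t = 3*pi/8, encontramos s = -1280.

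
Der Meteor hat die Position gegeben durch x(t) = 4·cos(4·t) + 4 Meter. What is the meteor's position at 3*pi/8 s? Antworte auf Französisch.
De l'équation de la position x(t) = 4·cos(4·t) + 4, nous substituons t = 3*pi/8 pour obtenir x = 4.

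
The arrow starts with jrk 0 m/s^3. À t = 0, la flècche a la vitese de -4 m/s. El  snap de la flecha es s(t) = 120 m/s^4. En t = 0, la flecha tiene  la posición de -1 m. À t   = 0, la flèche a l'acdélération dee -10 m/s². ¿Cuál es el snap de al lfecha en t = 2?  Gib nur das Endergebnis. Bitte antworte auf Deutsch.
s(2) = 120.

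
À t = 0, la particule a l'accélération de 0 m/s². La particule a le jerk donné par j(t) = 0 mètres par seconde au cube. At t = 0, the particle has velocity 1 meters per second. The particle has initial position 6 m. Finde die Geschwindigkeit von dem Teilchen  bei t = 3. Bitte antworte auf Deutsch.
Wir müssen unsere Gleichung für den Ruck j(t) = 0 2-mal integrieren. Die Stammfunktion von dem Ruck, mit a(0) = 0, ergibt die Beschleunigung: a(t) = 0. Durch Integration von der Beschleunigung und Verwendung der Anfangsbedingung v(0) = 1, erhalten wir v(t) = 1. Aus der Gleichung für die Geschwindigkeit v(t) = 1, setzen wir t = 3 ein und erhalten v = 1.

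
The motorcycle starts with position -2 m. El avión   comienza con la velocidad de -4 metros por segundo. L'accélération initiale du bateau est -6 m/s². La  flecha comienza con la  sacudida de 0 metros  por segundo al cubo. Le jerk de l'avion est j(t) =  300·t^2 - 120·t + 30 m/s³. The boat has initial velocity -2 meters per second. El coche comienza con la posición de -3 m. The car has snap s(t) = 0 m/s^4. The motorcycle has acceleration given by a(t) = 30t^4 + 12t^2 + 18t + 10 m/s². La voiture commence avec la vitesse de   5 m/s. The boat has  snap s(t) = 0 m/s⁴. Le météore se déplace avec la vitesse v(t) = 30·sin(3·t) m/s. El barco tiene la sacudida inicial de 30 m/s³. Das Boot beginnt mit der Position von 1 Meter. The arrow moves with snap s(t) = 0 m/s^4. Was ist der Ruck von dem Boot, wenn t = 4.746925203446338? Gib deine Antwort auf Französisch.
Nous devons trouver l'intégrale de notre équation du snap s(t) = 0 1 fois. En prenant ∫s(t)dt et en appliquant j(0) = 30, nous trouvons j(t) = 30. De l'équation du jerk j(t) = 30, nous substituons t = 4.746925203446338 pour obtenir j = 30.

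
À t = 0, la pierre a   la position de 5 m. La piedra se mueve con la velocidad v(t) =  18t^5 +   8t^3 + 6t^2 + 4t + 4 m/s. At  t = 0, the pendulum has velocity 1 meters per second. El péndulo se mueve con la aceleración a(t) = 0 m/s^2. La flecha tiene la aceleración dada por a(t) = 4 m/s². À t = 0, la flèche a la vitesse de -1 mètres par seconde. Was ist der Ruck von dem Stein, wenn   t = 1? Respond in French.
En partant de la vitesse v(t) = 18·t^5 + 8·t^3 + 6·t^2 + 4·t + 4, nous prenons 2 dérivées. La dérivée de la vitesse donne l'accélération: a(t) = 90·t^4 + 24·t^2 + 12·t + 4. En dérivant l'accélération, nous obtenons le jerk: j(t) = 360·t^3 + 48·t + 12. En utilisant j(t) = 360·t^3 + 48·t + 12 et en substituant t = 1, nous trouvons j = 420.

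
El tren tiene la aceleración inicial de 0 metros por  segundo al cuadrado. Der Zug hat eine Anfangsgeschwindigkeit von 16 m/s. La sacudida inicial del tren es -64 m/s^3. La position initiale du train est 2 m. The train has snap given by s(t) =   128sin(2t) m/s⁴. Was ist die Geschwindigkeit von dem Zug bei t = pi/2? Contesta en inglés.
We must find the integral of our snap equation s(t) = 128·sin(2·t) 3 times. Taking ∫s(t)dt and applying j(0) = -64, we find j(t) = -64·cos(2·t). Finding the antiderivative of j(t) and using a(0) = 0: a(t) = -32·sin(2·t). Taking ∫a(t)dt and applying v(0) = 16, we find v(t) = 16·cos(2·t). We have velocity v(t) = 16·cos(2·t). Substituting t = pi/2: v(pi/2) = -16.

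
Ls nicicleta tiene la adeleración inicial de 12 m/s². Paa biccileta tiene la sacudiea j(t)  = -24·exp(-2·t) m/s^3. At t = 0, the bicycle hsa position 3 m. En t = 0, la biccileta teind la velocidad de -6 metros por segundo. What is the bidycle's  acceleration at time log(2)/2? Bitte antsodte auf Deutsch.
Wir müssen die Stammfunktion unserer Gleichung für den Ruck j(t) = -24·exp(-2·t) 1-mal finden. Das Integral von dem Ruck, mit a(0) = 12, ergibt die Beschleunigung: a(t) = 12·exp(-2·t). Mit a(t) = 12·exp(-2·t) und Einsetzen von t = log(2)/2, finden wir a = 6.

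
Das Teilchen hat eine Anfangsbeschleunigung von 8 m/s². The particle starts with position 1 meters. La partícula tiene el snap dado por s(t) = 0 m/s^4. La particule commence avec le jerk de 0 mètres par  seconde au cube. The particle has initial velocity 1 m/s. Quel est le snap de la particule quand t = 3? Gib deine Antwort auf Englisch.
We have snap s(t) = 0. Substituting t = 3: s(3) = 0.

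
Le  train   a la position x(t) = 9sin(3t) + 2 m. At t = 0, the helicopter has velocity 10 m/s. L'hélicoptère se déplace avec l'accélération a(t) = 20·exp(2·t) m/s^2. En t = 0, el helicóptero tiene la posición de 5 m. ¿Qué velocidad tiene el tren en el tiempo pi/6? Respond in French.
Nous devons dériver notre équation de la position x(t) = 9·sin(3·t) + 2 1 fois. En prenant d/dt de x(t), nous trouvons v(t) = 27·cos(3·t). En utilisant v(t) = 27·cos(3·t) et en substituant t = pi/6, nous trouvons v = 0.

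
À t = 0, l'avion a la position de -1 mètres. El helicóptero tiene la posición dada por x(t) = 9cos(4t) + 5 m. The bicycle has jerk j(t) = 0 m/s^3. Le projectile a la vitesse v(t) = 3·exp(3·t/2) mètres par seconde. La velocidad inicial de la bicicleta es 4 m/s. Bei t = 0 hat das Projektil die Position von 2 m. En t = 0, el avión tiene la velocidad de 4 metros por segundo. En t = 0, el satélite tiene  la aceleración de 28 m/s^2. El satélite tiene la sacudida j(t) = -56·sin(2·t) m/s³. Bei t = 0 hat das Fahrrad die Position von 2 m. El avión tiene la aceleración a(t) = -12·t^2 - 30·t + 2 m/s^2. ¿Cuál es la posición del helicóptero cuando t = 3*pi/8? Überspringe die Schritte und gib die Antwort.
La posición en t = 3*pi/8 es x = 5.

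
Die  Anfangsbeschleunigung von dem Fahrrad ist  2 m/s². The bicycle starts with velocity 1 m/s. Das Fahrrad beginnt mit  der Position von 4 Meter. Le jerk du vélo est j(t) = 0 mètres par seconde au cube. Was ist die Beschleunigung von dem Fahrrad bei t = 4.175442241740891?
Wir müssen das Integral unserer Gleichung für den Ruck j(t) = 0 1-mal finden. Die Stammfunktion von dem Ruck, mit a(0) = 2, ergibt die Beschleunigung: a(t) = 2. Mit a(t) = 2 und Einsetzen von t = 4.175442241740891, finden wir a = 2.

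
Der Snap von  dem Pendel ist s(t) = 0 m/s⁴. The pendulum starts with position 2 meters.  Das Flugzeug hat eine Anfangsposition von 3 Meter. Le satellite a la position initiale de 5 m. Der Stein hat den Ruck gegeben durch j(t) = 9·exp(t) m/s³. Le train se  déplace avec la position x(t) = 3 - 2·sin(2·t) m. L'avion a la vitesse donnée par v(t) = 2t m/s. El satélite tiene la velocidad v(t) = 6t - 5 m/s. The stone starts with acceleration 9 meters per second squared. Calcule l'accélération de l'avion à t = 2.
En partant de la vitesse v(t) = 2·t, nous prenons 1 dérivée. En prenant d/dt de v(t), nous trouvons a(t) = 2. Nous avons l'accélération a(t) = 2. En substituant t = 2: a(2) = 2.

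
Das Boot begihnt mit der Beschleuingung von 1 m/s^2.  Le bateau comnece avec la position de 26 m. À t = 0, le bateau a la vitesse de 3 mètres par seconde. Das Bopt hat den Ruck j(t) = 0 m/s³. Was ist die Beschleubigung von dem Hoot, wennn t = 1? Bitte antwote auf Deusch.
Wir müssen unsere Gleichung für den Ruck j(t) = 0 1-mal integrieren. Durch Integration von dem Ruck und Verwendung der Anfangsbedingung a(0) = 1, erhalten wir a(t) = 1. Aus der Gleichung für die Beschleunigung a(t) = 1, setzen wir t = 1 ein und erhalten a = 1.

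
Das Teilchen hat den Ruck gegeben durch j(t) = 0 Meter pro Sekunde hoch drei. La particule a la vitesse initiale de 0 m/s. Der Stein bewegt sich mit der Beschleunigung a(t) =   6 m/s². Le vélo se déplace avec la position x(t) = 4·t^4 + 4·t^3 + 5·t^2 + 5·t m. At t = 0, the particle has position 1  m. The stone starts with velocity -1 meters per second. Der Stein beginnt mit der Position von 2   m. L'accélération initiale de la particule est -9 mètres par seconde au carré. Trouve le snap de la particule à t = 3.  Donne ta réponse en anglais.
We must differentiate our jerk equation j(t) = 0 1 time. Differentiating jerk, we get snap: s(t) = 0. Using s(t) = 0 and substituting t = 3, we find s = 0.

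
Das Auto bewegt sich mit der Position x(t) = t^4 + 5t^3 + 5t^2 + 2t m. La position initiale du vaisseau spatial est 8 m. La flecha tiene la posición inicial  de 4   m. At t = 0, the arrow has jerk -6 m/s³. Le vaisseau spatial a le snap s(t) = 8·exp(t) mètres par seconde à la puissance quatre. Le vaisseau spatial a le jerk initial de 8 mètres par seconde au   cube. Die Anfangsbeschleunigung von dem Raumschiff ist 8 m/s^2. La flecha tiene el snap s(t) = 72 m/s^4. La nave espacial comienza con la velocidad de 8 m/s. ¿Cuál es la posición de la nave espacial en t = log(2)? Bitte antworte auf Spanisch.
Para resolver esto, necesitamos tomar 4 antiderivadas de nuestra ecuación del snap s(t) = 8·exp(t). La antiderivada del snap, con j(0) = 8, da la sacudida: j(t) = 8·exp(t). La antiderivada de la sacudida, con a(0) = 8, da la aceleración: a(t) = 8·exp(t). La integral de la aceleración, con v(0) = 8, da la velocidad: v(t) = 8·exp(t). La antiderivada de la velocidad, con x(0) = 8, da la posición: x(t) = 8·exp(t). De la ecuación de la posición x(t) = 8·exp(t), sustituimos t = log(2) para obtener x = 16.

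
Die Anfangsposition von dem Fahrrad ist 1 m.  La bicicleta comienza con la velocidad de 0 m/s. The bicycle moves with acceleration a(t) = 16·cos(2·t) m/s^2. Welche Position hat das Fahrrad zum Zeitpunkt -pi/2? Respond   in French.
Pour résoudre ceci, nous devons prendre 2 primitives de notre équation de l'accélération a(t) = 16·cos(2·t). En prenant ∫a(t)dt et en appliquant v(0) = 0, nous trouvons v(t) = 8·sin(2·t). La primitive de la vitesse, avec x(0) = 1, donne la position: x(t) = 5 - 4·cos(2·t). En utilisant x(t) = 5 - 4·cos(2·t) et en substituant t = -pi/2, nous trouvons x = 9.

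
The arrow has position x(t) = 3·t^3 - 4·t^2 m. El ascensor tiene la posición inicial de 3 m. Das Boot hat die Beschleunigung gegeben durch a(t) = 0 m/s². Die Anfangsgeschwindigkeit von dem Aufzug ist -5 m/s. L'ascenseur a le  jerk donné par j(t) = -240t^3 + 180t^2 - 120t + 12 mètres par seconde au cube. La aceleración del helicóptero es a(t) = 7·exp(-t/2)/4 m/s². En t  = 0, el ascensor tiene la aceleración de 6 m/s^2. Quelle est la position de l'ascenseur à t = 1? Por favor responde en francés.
En partant du jerk j(t) = -240·t^3 + 180·t^2 - 120·t + 12, nous prenons 3 intégrales. La primitive du jerk est l'accélération. En utilisant a(0) = 6, nous obtenons a(t) = -60·t^4 + 60·t^3 - 60·t^2 + 12·t + 6. La primitive de l'accélération, avec v(0) = -5, donne la vitesse: v(t) = -12·t^5 + 15·t^4 - 20·t^3 + 6·t^2 + 6·t - 5. La primitive de la vitesse, avec x(0) = 3, donne la position: x(t) = -2·t^6 + 3·t^5 - 5·t^4 + 2·t^3 + 3·t^2 - 5·t + 3. De l'équation de la position x(t) = -2·t^6 + 3·t^5 - 5·t^4 + 2·t^3 + 3·t^2 - 5·t + 3, nous substituons t = 1 pour obtenir x = -1.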